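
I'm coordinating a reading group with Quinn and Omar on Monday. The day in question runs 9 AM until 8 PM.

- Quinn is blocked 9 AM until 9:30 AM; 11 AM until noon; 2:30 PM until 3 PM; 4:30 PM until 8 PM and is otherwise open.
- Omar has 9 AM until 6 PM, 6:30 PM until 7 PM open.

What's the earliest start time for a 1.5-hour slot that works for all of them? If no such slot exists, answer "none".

09:30

Quinn free: 09:30-11:00, 12:00-14:30, 15:00-16:30 (invert busy blocks within the working day).
Omar free: 09:00-18:00, 18:30-19:00.
Quinn ∩ Omar: 09:30-11:00, 12:00-14:30, 15:00-16:30.
Those are the intersection windows.
The first common window of at least 90 minutes is 09:30-11:00, so the earliest start is 09:30.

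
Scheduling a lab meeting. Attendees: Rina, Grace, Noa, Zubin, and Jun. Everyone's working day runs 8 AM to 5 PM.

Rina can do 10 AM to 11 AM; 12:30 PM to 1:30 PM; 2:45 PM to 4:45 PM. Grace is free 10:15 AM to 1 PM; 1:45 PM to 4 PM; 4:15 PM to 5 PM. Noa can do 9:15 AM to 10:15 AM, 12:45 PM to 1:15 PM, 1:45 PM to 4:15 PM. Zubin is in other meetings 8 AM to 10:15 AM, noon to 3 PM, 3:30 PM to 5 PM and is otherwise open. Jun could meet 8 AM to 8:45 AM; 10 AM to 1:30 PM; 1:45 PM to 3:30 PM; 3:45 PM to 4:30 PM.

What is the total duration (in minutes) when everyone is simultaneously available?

Rina free: 10:00-11:00, 12:30-13:30, 14:45-16:45.
Grace free: 10:15-13:00, 13:45-16:00, 16:15-17:00.
Noa free: 09:15-10:15, 12:45-13:15, 13:45-16:15.
Zubin free: 10:15-12:00, 15:00-15:30 (invert busy blocks within the working day).
Jun free: 08:00-08:45, 10:00-13:30, 13:45-15:30, 15:45-16:30.
Rina ∩ Grace: 10:15-11:00, 12:30-13:00, 14:45-16:00, 16:15-16:45.
Rina ∩ Grace ∩ Noa: 12:45-13:00, 14:45-16:00.
Rina ∩ Grace ∩ Noa ∩ Zubin: 15:00-15:30.
Rina ∩ Grace ∩ Noa ∩ Zubin ∩ Jun: 15:00-15:30.
So the common availability across everyone is 15:00-15:30.
That's a single block of 30 minutes.

30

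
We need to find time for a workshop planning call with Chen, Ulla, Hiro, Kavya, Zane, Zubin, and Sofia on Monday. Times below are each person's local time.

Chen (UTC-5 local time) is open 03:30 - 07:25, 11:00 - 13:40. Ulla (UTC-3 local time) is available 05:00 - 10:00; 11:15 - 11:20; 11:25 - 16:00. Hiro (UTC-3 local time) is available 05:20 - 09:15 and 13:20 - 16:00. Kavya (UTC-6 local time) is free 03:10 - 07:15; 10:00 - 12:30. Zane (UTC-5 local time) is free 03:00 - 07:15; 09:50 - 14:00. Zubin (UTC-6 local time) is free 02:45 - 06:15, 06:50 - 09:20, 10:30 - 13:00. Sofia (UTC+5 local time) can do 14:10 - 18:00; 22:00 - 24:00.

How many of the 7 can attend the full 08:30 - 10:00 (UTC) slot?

4

Chen in UTC: 08:30-12:25, 16:00-18:40 (add 5h to convert from UTC-5).
Ulla in UTC: 08:00-13:00, 14:15-14:20, 14:25-19:00 (add 3h to convert from UTC-3).
Hiro in UTC: 08:20-12:15, 16:20-19:00 (add 3h to convert from UTC-3).
Kavya in UTC: 09:10-13:15, 16:00-18:30 (add 6h to convert from UTC-6).
Zane in UTC: 08:00-12:15, 14:50-19:00 (add 5h to convert from UTC-5).
Zubin in UTC: 08:45-12:15, 12:50-15:20, 16:30-19:00 (add 6h to convert from UTC-6).
Sofia in UTC: 09:10-13:00, 17:00-19:00 (subtract 5h to convert from UTC+5).
Chen, Ulla, Hiro, and Zane can make the full 08:30-10:00 slot — that's 4.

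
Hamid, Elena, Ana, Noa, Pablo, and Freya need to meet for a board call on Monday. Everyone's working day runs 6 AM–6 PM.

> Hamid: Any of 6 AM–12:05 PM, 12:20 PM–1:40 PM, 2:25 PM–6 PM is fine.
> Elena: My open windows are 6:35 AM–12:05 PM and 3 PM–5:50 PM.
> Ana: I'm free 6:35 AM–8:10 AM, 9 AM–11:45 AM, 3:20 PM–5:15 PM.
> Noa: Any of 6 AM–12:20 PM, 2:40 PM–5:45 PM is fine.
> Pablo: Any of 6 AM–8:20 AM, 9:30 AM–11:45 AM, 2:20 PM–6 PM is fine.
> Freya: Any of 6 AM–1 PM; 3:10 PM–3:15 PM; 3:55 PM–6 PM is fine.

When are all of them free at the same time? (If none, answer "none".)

Hamid ∩ Elena: 06:35-12:05, 15:00-17:50.
Hamid ∩ Elena ∩ Ana: 06:35-08:10, 09:00-11:45, 15:20-17:15.
Hamid ∩ Elena ∩ Ana ∩ Noa: 06:35-08:10, 09:00-11:45, 15:20-17:15.
Hamid ∩ Elena ∩ Ana ∩ Noa ∩ Pablo: 06:35-08:10, 09:30-11:45, 15:20-17:15.
Hamid ∩ Elena ∩ Ana ∩ Noa ∩ Pablo ∩ Freya: 06:35-08:10, 09:30-11:45, 15:55-17:15.
Those are the intersection windows.

06:35-08:10, 09:30-11:45, 15:55-17:15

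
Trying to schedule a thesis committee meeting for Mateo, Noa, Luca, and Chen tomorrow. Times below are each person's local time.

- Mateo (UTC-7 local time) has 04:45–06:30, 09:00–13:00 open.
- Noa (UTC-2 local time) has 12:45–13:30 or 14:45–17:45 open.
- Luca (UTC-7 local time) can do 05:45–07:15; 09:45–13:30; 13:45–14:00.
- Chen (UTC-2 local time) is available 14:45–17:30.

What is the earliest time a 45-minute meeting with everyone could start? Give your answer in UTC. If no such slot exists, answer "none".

16:45

Mateo in UTC: 11:45-13:30, 16:00-20:00 (add 7h to convert from UTC-7).
Noa in UTC: 14:45-15:30, 16:45-19:45 (add 2h to convert from UTC-2).
Luca in UTC: 12:45-14:15, 16:45-20:30, 20:45-21:00 (add 7h to convert from UTC-7).
Chen in UTC: 16:45-19:30 (add 2h to convert from UTC-2).
Mateo ∩ Noa: 16:45-19:45.
Mateo ∩ Noa ∩ Luca: 16:45-19:45.
Mateo ∩ Noa ∩ Luca ∩ Chen: 16:45-19:30.
So the common availability across everyone is 16:45-19:30.
The first common window of at least 45 minutes is 16:45-19:30, so the earliest start is 16:45.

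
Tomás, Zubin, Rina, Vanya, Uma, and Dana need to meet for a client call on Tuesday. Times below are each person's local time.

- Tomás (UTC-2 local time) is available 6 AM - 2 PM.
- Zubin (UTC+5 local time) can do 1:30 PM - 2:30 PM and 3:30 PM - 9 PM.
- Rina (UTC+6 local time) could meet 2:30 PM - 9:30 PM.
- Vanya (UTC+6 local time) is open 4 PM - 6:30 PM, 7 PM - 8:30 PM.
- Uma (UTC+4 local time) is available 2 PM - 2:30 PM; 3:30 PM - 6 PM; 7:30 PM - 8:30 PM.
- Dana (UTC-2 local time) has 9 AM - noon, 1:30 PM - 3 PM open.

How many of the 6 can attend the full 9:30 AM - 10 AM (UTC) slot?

Tomás in UTC: 08:00-16:00 (add 2h to convert from UTC-2).
Zubin in UTC: 08:30-09:30, 10:30-16:00 (subtract 5h to convert from UTC+5).
Rina in UTC: 08:30-15:30 (subtract 6h to convert from UTC+6).
Vanya in UTC: 10:00-12:30, 13:00-14:30 (subtract 6h to convert from UTC+6).
Uma in UTC: 10:00-10:30, 11:30-14:00, 15:30-16:30 (subtract 4h to convert from UTC+4).
Dana in UTC: 11:00-14:00, 15:30-17:00 (add 2h to convert from UTC-2).
Tomás and Rina can make the full 09:30-10:00 slot — that's 2.

2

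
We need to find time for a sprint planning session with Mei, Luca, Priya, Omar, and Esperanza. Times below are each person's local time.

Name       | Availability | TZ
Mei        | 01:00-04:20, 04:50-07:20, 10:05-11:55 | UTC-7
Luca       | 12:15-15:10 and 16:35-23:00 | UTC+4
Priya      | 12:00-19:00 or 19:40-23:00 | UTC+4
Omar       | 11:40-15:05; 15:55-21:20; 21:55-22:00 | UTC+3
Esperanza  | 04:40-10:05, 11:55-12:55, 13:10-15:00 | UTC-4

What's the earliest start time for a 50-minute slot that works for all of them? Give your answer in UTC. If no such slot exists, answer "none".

08:40

Mei in UTC: 08:00-11:20, 11:50-14:20, 17:05-18:55 (add 7h to convert from UTC-7).
Luca in UTC: 08:15-11:10, 12:35-19:00 (subtract 4h to convert from UTC+4).
Priya in UTC: 08:00-15:00, 15:40-19:00 (subtract 4h to convert from UTC+4).
Omar in UTC: 08:40-12:05, 12:55-18:20, 18:55-19:00 (subtract 3h to convert from UTC+3).
Esperanza in UTC: 08:40-14:05, 15:55-16:55, 17:10-19:00 (add 4h to convert from UTC-4).
Mei ∩ Luca: 08:15-11:10, 12:35-14:20, 17:05-18:55.
Mei ∩ Luca ∩ Priya: 08:15-11:10, 12:35-14:20, 17:05-18:55.
Mei ∩ Luca ∩ Priya ∩ Omar: 08:40-11:10, 12:55-14:20, 17:05-18:20.
Mei ∩ Luca ∩ Priya ∩ Omar ∩ Esperanza: 08:40-11:10, 12:55-14:05, 17:10-18:20.
The first common window of at least 50 minutes is 08:40-11:10, so the earliest start is 08:40.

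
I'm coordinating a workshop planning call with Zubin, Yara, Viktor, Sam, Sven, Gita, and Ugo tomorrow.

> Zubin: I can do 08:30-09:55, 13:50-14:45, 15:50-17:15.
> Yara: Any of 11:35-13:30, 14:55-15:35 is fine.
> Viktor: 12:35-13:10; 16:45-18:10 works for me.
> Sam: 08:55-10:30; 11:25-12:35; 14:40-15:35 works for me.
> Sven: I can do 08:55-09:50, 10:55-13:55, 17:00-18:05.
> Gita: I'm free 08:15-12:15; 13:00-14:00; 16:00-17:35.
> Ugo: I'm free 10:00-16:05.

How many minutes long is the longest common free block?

0

Zubin ∩ Yara: ∅.
Zubin ∩ Yara ∩ Viktor: ∅.
Zubin ∩ Yara ∩ Viktor ∩ Sam: ∅.
Zubin ∩ Yara ∩ Viktor ∩ Sam ∩ Sven: ∅.
Zubin ∩ Yara ∩ Viktor ∩ Sam ∩ Sven ∩ Gita: ∅.
Zubin ∩ Yara ∩ Viktor ∩ Sam ∩ Sven ∩ Gita ∩ Ugo: ∅.
There is no time when everyone is free.
No common window exists, so the longest block is 0 minutes.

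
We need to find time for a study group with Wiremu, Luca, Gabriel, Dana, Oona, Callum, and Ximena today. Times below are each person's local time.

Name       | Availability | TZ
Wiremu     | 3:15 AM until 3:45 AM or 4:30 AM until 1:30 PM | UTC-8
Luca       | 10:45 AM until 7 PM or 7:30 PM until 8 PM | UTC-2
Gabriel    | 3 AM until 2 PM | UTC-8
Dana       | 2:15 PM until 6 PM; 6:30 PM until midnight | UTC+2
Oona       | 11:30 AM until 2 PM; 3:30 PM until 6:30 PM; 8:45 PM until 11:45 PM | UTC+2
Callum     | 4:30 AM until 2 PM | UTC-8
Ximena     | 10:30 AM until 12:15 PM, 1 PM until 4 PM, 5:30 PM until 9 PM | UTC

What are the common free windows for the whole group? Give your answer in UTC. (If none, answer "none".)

13:30-16:00, 18:45-21:00

Wiremu in UTC: 11:15-11:45, 12:30-21:30 (add 8h to convert from UTC-8).
Luca in UTC: 12:45-21:00, 21:30-22:00 (add 2h to convert from UTC-2).
Gabriel in UTC: 11:00-22:00 (add 8h to convert from UTC-8).
Dana in UTC: 12:15-16:00, 16:30-22:00 (subtract 2h to convert from UTC+2).
Oona in UTC: 09:30-12:00, 13:30-16:30, 18:45-21:45 (subtract 2h to convert from UTC+2).
Callum in UTC: 12:30-22:00 (add 8h to convert from UTC-8).
Ximena in UTC: 10:30-12:15, 13:00-16:00, 17:30-21:00.
Wiremu ∩ Luca: 12:45-21:00.
Wiremu ∩ Luca ∩ Gabriel: 12:45-21:00.
Wiremu ∩ Luca ∩ Gabriel ∩ Dana: 12:45-16:00, 16:30-21:00.
Wiremu ∩ Luca ∩ Gabriel ∩ Dana ∩ Oona: 13:30-16:00, 18:45-21:00.
Wiremu ∩ Luca ∩ Gabriel ∩ Dana ∩ Oona ∩ Callum: 13:30-16:00, 18:45-21:00.
Wiremu ∩ Luca ∩ Gabriel ∩ Dana ∩ Oona ∩ Callum ∩ Ximena: 13:30-16:00, 18:45-21:00.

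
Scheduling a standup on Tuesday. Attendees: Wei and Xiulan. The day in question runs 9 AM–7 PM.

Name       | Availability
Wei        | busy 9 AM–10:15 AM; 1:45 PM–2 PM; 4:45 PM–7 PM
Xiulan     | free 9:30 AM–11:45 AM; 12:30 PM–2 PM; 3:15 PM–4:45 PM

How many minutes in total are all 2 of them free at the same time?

Wei free: 10:15-13:45, 14:00-16:45 (invert busy blocks within the working day).
Xiulan free: 09:30-11:45, 12:30-14:00, 15:15-16:45.
Wei ∩ Xiulan: 10:15-11:45, 12:30-13:45, 15:15-16:45.
Summing the common windows: 90 + 75 + 90 = 255 minutes.

255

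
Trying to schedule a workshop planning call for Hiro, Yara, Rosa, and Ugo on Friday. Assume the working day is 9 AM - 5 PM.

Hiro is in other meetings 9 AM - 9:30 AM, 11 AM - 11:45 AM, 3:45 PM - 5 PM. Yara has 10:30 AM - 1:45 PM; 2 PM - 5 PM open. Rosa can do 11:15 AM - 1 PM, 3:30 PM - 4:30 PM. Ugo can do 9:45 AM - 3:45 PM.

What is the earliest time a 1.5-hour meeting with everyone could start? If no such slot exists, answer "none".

none

Hiro free: 09:30-11:00, 11:45-15:45 (invert busy blocks within the working day).
Yara free: 10:30-13:45, 14:00-17:00.
Rosa free: 11:15-13:00, 15:30-16:30.
Ugo free: 09:45-15:45.
Hiro ∩ Yara: 10:30-11:00, 11:45-13:45, 14:00-15:45.
Hiro ∩ Yara ∩ Rosa: 11:45-13:00, 15:30-15:45.
Hiro ∩ Yara ∩ Rosa ∩ Ugo: 11:45-13:00, 15:30-15:45.
No common window is at least 90 minutes long.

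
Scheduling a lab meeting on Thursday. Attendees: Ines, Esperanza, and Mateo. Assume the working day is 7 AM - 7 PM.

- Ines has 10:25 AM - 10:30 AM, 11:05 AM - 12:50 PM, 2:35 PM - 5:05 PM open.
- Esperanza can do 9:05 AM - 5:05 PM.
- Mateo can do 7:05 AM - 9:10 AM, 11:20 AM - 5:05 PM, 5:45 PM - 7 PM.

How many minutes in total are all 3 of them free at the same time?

240

Ines ∩ Esperanza: 10:25-10:30, 11:05-12:50, 14:35-17:05.
Ines ∩ Esperanza ∩ Mateo: 11:20-12:50, 14:35-17:05.
Summing the common windows: 90 + 150 = 240 minutes.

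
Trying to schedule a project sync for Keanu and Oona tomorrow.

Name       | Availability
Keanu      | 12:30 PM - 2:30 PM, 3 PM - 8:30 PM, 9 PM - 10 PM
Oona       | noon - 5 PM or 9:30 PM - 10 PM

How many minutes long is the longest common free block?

120

Keanu ∩ Oona: 12:30-14:30, 15:00-17:00, 21:30-22:00.
The longest is 12:30-14:30 at 120 minutes.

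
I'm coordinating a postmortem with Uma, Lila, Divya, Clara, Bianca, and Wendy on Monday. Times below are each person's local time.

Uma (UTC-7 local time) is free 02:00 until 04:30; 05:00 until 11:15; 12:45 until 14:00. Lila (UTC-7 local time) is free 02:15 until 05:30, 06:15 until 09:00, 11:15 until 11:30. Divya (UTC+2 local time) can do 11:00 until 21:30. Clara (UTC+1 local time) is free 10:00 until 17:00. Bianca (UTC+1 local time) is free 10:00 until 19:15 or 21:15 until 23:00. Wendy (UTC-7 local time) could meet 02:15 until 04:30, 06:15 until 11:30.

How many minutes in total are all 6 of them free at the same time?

300

Uma in UTC: 09:00-11:30, 12:00-18:15, 19:45-21:00 (add 7h to convert from UTC-7).
Lila in UTC: 09:15-12:30, 13:15-16:00, 18:15-18:30 (add 7h to convert from UTC-7).
Divya in UTC: 09:00-19:30 (subtract 2h to convert from UTC+2).
Clara in UTC: 09:00-16:00 (subtract 1h to convert from UTC+1).
Bianca in UTC: 09:00-18:15, 20:15-22:00 (subtract 1h to convert from UTC+1).
Wendy in UTC: 09:15-11:30, 13:15-18:30 (add 7h to convert from UTC-7).
Uma ∩ Lila: 09:15-11:30, 12:00-12:30, 13:15-16:00.
Uma ∩ Lila ∩ Divya: 09:15-11:30, 12:00-12:30, 13:15-16:00.
Uma ∩ Lila ∩ Divya ∩ Clara: 09:15-11:30, 12:00-12:30, 13:15-16:00.
Uma ∩ Lila ∩ Divya ∩ Clara ∩ Bianca: 09:15-11:30, 12:00-12:30, 13:15-16:00.
Uma ∩ Lila ∩ Divya ∩ Clara ∩ Bianca ∩ Wendy: 09:15-11:30, 13:15-16:00.
Those are the intersection windows.
Summing the common windows: 135 + 165 = 300 minutes.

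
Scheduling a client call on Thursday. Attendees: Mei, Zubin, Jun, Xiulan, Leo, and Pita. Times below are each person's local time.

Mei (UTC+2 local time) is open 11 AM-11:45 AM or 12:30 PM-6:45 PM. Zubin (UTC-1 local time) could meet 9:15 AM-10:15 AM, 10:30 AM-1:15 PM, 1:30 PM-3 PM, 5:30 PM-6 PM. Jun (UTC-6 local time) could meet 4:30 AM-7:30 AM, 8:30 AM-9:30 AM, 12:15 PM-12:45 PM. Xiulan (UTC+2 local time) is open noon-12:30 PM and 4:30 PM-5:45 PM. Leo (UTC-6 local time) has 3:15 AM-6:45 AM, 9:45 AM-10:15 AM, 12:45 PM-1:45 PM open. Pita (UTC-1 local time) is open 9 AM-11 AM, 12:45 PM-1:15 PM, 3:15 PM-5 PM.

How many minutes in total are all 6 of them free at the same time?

Mei in UTC: 09:00-09:45, 10:30-16:45 (subtract 2h to convert from UTC+2).
Zubin in UTC: 10:15-11:15, 11:30-14:15, 14:30-16:00, 18:30-19:00 (add 1h to convert from UTC-1).
Jun in UTC: 10:30-13:30, 14:30-15:30, 18:15-18:45 (add 6h to convert from UTC-6).
Xiulan in UTC: 10:00-10:30, 14:30-15:45 (subtract 2h to convert from UTC+2).
Leo in UTC: 09:15-12:45, 15:45-16:15, 18:45-19:45 (add 6h to convert from UTC-6).
Pita in UTC: 10:00-12:00, 13:45-14:15, 16:15-18:00 (add 1h to convert from UTC-1).
Mei ∩ Zubin: 10:30-11:15, 11:30-14:15, 14:30-16:00.
Mei ∩ Zubin ∩ Jun: 10:30-11:15, 11:30-13:30, 14:30-15:30.
Mei ∩ Zubin ∩ Jun ∩ Xiulan: 14:30-15:30.
Mei ∩ Zubin ∩ Jun ∩ Xiulan ∩ Leo: ∅.
Mei ∩ Zubin ∩ Jun ∩ Xiulan ∩ Leo ∩ Pita: ∅.
There is no time when everyone is free.
There is no common window, so the total is 0 minutes.

0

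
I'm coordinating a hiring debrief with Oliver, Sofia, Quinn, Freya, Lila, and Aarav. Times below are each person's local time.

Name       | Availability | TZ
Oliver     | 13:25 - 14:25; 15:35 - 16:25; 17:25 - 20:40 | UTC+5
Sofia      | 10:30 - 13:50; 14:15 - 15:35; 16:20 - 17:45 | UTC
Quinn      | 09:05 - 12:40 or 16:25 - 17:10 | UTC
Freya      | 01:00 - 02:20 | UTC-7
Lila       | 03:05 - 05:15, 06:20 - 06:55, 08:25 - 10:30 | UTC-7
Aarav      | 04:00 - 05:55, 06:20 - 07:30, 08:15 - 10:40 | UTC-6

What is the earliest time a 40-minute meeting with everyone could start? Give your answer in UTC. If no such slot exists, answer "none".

Oliver in UTC: 08:25-09:25, 10:35-11:25, 12:25-15:40 (subtract 5h to convert from UTC+5).
Sofia in UTC: 10:30-13:50, 14:15-15:35, 16:20-17:45.
Quinn in UTC: 09:05-12:40, 16:25-17:10.
Freya in UTC: 08:00-09:20 (add 7h to convert from UTC-7).
Lila in UTC: 10:05-12:15, 13:20-13:55, 15:25-17:30 (add 7h to convert from UTC-7).
Aarav in UTC: 10:00-11:55, 12:20-13:30, 14:15-16:40 (add 6h to convert from UTC-6).
Oliver ∩ Sofia: 10:35-11:25, 12:25-13:50, 14:15-15:35.
Oliver ∩ Sofia ∩ Quinn: 10:35-11:25, 12:25-12:40.
Oliver ∩ Sofia ∩ Quinn ∩ Freya: ∅.
Oliver ∩ Sofia ∩ Quinn ∩ Freya ∩ Lila: ∅.
Oliver ∩ Sofia ∩ Quinn ∩ Freya ∩ Lila ∩ Aarav: ∅.
There is no time when everyone is free.
No common window is at least 40 minutes long.

none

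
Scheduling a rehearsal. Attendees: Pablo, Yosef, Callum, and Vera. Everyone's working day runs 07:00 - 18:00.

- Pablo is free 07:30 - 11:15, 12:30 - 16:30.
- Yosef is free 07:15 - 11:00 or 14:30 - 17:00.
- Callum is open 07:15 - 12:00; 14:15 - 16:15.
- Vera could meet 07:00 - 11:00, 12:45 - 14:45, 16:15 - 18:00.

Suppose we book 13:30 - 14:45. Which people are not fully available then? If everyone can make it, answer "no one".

Pablo: free for 13:30-14:45. Yosef: not fully free for 13:30-14:45. Callum: not fully free for 13:30-14:45. Vera: free for 13:30-14:45.

Callum, Yosef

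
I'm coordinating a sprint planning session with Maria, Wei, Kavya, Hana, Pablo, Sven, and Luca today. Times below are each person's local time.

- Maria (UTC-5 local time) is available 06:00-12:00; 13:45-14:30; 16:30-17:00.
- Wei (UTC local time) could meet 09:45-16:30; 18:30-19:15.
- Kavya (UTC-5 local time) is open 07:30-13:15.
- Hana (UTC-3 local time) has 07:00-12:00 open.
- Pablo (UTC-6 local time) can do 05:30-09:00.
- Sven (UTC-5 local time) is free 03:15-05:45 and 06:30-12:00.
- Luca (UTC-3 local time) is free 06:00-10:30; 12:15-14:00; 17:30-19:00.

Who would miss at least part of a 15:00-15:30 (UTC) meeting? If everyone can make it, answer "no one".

Maria in UTC: 11:00-17:00, 18:45-19:30, 21:30-22:00 (add 5h to convert from UTC-5).
Wei in UTC: 09:45-16:30, 18:30-19:15.
Kavya in UTC: 12:30-18:15 (add 5h to convert from UTC-5).
Hana in UTC: 10:00-15:00 (add 3h to convert from UTC-3).
Pablo in UTC: 11:30-15:00 (add 6h to convert from UTC-6).
Sven in UTC: 08:15-10:45, 11:30-17:00 (add 5h to convert from UTC-5).
Luca in UTC: 09:00-13:30, 15:15-17:00, 20:30-22:00 (add 3h to convert from UTC-3).
Maria: free for 15:00-15:30. Wei: free for 15:00-15:30. Kavya: free for 15:00-15:30. Hana: not fully free for 15:00-15:30. Pablo: not fully free for 15:00-15:30. Sven: free for 15:00-15:30. Luca: not fully free for 15:00-15:30.

Hana, Luca, Pablo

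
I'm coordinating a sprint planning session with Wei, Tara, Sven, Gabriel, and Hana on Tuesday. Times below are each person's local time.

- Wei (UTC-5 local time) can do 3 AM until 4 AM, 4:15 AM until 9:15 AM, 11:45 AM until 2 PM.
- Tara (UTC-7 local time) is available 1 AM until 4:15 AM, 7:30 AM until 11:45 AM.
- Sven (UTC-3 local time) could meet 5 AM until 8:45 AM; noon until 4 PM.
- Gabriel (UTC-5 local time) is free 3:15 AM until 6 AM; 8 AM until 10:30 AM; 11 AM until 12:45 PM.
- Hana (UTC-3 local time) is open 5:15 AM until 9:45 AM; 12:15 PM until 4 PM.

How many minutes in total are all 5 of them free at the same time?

210

Wei in UTC: 08:00-09:00, 09:15-14:15, 16:45-19:00 (add 5h to convert from UTC-5).
Tara in UTC: 08:00-11:15, 14:30-18:45 (add 7h to convert from UTC-7).
Sven in UTC: 08:00-11:45, 15:00-19:00 (add 3h to convert from UTC-3).
Gabriel in UTC: 08:15-11:00, 13:00-15:30, 16:00-17:45 (add 5h to convert from UTC-5).
Hana in UTC: 08:15-12:45, 15:15-19:00 (add 3h to convert from UTC-3).
Wei ∩ Tara: 08:00-09:00, 09:15-11:15, 16:45-18:45.
Wei ∩ Tara ∩ Sven: 08:00-09:00, 09:15-11:15, 16:45-18:45.
Wei ∩ Tara ∩ Sven ∩ Gabriel: 08:15-09:00, 09:15-11:00, 16:45-17:45.
Wei ∩ Tara ∩ Sven ∩ Gabriel ∩ Hana: 08:15-09:00, 09:15-11:00, 16:45-17:45.
Summing the common windows: 45 + 105 + 60 = 210 minutes.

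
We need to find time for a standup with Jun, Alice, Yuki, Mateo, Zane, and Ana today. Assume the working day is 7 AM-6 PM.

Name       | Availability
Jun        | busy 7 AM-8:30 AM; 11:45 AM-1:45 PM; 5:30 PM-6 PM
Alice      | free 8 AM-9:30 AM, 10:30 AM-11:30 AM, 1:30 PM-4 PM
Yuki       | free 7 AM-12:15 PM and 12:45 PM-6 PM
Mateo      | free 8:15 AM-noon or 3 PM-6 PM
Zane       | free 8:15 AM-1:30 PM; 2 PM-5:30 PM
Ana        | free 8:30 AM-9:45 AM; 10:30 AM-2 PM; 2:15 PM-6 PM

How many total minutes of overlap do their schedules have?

Jun free: 08:30-11:45, 13:45-17:30 (invert busy blocks within the working day).
Alice free: 08:00-09:30, 10:30-11:30, 13:30-16:00.
Yuki free: 07:00-12:15, 12:45-18:00.
Mateo free: 08:15-12:00, 15:00-18:00.
Zane free: 08:15-13:30, 14:00-17:30.
Ana free: 08:30-09:45, 10:30-14:00, 14:15-18:00.
Jun ∩ Alice: 08:30-09:30, 10:30-11:30, 13:45-16:00.
Jun ∩ Alice ∩ Yuki: 08:30-09:30, 10:30-11:30, 13:45-16:00.
Jun ∩ Alice ∩ Yuki ∩ Mateo: 08:30-09:30, 10:30-11:30, 15:00-16:00.
Jun ∩ Alice ∩ Yuki ∩ Mateo ∩ Zane: 08:30-09:30, 10:30-11:30, 15:00-16:00.
Jun ∩ Alice ∩ Yuki ∩ Mateo ∩ Zane ∩ Ana: 08:30-09:30, 10:30-11:30, 15:00-16:00.
Summing the common windows: 60 + 60 + 60 = 180 minutes.

180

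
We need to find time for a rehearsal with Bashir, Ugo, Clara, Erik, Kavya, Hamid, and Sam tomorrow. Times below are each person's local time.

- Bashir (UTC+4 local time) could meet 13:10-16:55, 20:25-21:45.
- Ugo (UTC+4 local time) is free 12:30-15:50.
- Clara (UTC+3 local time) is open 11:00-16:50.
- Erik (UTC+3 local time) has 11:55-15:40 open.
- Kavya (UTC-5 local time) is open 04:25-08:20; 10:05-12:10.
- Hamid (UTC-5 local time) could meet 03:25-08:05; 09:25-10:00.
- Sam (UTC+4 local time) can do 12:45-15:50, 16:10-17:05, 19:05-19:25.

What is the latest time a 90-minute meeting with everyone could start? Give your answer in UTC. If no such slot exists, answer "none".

Bashir in UTC: 09:10-12:55, 16:25-17:45 (subtract 4h to convert from UTC+4).
Ugo in UTC: 08:30-11:50 (subtract 4h to convert from UTC+4).
Clara in UTC: 08:00-13:50 (subtract 3h to convert from UTC+3).
Erik in UTC: 08:55-12:40 (subtract 3h to convert from UTC+3).
Kavya in UTC: 09:25-13:20, 15:05-17:10 (add 5h to convert from UTC-5).
Hamid in UTC: 08:25-13:05, 14:25-15:00 (add 5h to convert from UTC-5).
Sam in UTC: 08:45-11:50, 12:10-13:05, 15:05-15:25 (subtract 4h to convert from UTC+4).
Bashir ∩ Ugo: 09:10-11:50.
Bashir ∩ Ugo ∩ Clara: 09:10-11:50.
Bashir ∩ Ugo ∩ Clara ∩ Erik: 09:10-11:50.
Bashir ∩ Ugo ∩ Clara ∩ Erik ∩ Kavya: 09:25-11:50.
Bashir ∩ Ugo ∩ Clara ∩ Erik ∩ Kavya ∩ Hamid: 09:25-11:50.
Bashir ∩ Ugo ∩ Clara ∩ Erik ∩ Kavya ∩ Hamid ∩ Sam: 09:25-11:50.
So the common availability across everyone is 09:25-11:50.
The last common window of at least 90 minutes is 09:25-11:50; a 90-minute meeting can start as late as 10:20 and still end by 11:50.

10:20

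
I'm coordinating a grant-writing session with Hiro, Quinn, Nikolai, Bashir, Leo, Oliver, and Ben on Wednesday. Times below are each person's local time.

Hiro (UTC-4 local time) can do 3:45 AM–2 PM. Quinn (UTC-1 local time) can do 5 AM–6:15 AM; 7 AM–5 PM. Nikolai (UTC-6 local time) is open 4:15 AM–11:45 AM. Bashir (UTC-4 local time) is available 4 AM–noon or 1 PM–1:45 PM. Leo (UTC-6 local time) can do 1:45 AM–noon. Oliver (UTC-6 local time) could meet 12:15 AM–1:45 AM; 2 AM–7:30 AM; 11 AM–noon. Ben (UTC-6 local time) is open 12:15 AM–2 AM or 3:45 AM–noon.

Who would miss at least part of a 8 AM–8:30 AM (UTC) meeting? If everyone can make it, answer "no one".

Ben, Nikolai

Hiro in UTC: 07:45-18:00 (add 4h to convert from UTC-4).
Quinn in UTC: 06:00-07:15, 08:00-18:00 (add 1h to convert from UTC-1).
Nikolai in UTC: 10:15-17:45 (add 6h to convert from UTC-6).
Bashir in UTC: 08:00-16:00, 17:00-17:45 (add 4h to convert from UTC-4).
Leo in UTC: 07:45-18:00 (add 6h to convert from UTC-6).
Oliver in UTC: 06:15-07:45, 08:00-13:30, 17:00-18:00 (add 6h to convert from UTC-6).
Ben in UTC: 06:15-08:00, 09:45-18:00 (add 6h to convert from UTC-6).
Hiro: free for 08:00-08:30. Quinn: free for 08:00-08:30. Nikolai: not fully free for 08:00-08:30. Bashir: free for 08:00-08:30. Leo: free for 08:00-08:30. Oliver: free for 08:00-08:30. Ben: not fully free for 08:00-08:30.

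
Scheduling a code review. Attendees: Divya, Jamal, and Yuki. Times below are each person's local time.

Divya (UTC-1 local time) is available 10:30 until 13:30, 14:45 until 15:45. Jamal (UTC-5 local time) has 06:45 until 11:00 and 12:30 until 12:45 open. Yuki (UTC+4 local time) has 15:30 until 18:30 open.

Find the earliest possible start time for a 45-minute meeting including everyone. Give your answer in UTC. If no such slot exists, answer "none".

11:45

Divya in UTC: 11:30-14:30, 15:45-16:45 (add 1h to convert from UTC-1).
Jamal in UTC: 11:45-16:00, 17:30-17:45 (add 5h to convert from UTC-5).
Yuki in UTC: 11:30-14:30 (subtract 4h to convert from UTC+4).
Divya ∩ Jamal: 11:45-14:30, 15:45-16:00.
Divya ∩ Jamal ∩ Yuki: 11:45-14:30.
Those are the intersection windows.
The first common window of at least 45 minutes is 11:45-14:30, so the earliest start is 11:45.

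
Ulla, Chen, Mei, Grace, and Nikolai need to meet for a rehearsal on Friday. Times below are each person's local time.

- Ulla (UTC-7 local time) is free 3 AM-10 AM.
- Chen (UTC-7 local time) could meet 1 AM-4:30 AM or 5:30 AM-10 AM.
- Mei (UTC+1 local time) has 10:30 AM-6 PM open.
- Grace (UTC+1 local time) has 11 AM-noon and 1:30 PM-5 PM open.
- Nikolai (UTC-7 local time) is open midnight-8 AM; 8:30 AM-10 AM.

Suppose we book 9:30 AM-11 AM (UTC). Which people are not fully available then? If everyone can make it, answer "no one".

Grace, Ulla

Ulla in UTC: 10:00-17:00 (add 7h to convert from UTC-7).
Chen in UTC: 08:00-11:30, 12:30-17:00 (add 7h to convert from UTC-7).
Mei in UTC: 09:30-17:00 (subtract 1h to convert from UTC+1).
Grace in UTC: 10:00-11:00, 12:30-16:00 (subtract 1h to convert from UTC+1).
Nikolai in UTC: 07:00-15:00, 15:30-17:00 (add 7h to convert from UTC-7).
Ulla: not fully free for 09:30-11:00. Chen: free for 09:30-11:00. Mei: free for 09:30-11:00. Grace: not fully free for 09:30-11:00. Nikolai: free for 09:30-11:00.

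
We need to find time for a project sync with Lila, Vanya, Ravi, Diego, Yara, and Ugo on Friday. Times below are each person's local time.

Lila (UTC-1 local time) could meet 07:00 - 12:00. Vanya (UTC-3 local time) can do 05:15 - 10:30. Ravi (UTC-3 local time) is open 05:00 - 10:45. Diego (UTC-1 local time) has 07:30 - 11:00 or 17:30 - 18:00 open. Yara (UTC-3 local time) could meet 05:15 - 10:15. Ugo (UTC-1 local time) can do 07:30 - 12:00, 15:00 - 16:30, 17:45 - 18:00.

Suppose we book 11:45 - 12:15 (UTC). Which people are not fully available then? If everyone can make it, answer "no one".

Lila in UTC: 08:00-13:00 (add 1h to convert from UTC-1).
Vanya in UTC: 08:15-13:30 (add 3h to convert from UTC-3).
Ravi in UTC: 08:00-13:45 (add 3h to convert from UTC-3).
Diego in UTC: 08:30-12:00, 18:30-19:00 (add 1h to convert from UTC-1).
Yara in UTC: 08:15-13:15 (add 3h to convert from UTC-3).
Ugo in UTC: 08:30-13:00, 16:00-17:30, 18:45-19:00 (add 1h to convert from UTC-1).
Lila: free for 11:45-12:15. Vanya: free for 11:45-12:15. Ravi: free for 11:45-12:15. Diego: not fully free for 11:45-12:15. Yara: free for 11:45-12:15. Ugo: free for 11:45-12:15.

Diego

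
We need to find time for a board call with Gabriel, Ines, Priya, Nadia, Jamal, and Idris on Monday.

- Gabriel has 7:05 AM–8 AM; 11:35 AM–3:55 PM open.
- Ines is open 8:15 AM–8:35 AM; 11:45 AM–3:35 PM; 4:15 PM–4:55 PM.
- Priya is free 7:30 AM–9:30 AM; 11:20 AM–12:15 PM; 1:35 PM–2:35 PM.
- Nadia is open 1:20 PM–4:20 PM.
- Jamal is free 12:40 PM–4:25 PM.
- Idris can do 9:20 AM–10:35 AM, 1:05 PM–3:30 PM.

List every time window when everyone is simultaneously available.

Gabriel ∩ Ines: 11:45-15:35.
Gabriel ∩ Ines ∩ Priya: 11:45-12:15, 13:35-14:35.
Gabriel ∩ Ines ∩ Priya ∩ Nadia: 13:35-14:35.
Gabriel ∩ Ines ∩ Priya ∩ Nadia ∩ Jamal: 13:35-14:35.
Gabriel ∩ Ines ∩ Priya ∩ Nadia ∩ Jamal ∩ Idris: 13:35-14:35.
Those are the intersection windows.

13:35-14:35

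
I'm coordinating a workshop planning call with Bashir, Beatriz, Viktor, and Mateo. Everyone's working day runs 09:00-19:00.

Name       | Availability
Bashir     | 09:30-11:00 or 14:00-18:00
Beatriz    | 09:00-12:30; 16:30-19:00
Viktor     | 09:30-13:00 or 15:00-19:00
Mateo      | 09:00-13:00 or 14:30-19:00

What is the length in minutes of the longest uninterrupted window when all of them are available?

90

Bashir ∩ Beatriz: 09:30-11:00, 16:30-18:00.
Bashir ∩ Beatriz ∩ Viktor: 09:30-11:00, 16:30-18:00.
Bashir ∩ Beatriz ∩ Viktor ∩ Mateo: 09:30-11:00, 16:30-18:00.
The longest is 09:30-11:00 at 90 minutes.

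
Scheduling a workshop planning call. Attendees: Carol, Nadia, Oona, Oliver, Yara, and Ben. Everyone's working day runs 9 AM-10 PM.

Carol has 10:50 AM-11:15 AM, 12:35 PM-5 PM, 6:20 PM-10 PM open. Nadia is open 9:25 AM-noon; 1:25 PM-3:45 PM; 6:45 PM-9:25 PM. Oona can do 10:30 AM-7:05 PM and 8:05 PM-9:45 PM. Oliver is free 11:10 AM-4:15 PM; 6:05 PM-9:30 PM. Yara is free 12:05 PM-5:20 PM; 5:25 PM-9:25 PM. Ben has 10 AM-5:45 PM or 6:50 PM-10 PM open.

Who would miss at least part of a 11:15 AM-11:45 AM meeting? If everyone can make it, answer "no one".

Carol, Yara

Carol: not fully free for 11:15-11:45. Nadia: free for 11:15-11:45. Oona: free for 11:15-11:45. Oliver: free for 11:15-11:45. Yara: not fully free for 11:15-11:45. Ben: free for 11:15-11:45.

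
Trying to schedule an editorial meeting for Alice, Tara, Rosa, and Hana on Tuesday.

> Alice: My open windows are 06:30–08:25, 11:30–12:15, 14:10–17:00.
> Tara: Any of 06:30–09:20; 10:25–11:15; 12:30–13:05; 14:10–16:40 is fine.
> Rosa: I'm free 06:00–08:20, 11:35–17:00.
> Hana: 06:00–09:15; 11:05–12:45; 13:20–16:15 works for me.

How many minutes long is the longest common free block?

Alice ∩ Tara: 06:30-08:25, 14:10-16:40.
Alice ∩ Tara ∩ Rosa: 06:30-08:20, 14:10-16:40.
Alice ∩ Tara ∩ Rosa ∩ Hana: 06:30-08:20, 14:10-16:15.
Those are the intersection windows.
The longest is 14:10-16:15 at 125 minutes.

125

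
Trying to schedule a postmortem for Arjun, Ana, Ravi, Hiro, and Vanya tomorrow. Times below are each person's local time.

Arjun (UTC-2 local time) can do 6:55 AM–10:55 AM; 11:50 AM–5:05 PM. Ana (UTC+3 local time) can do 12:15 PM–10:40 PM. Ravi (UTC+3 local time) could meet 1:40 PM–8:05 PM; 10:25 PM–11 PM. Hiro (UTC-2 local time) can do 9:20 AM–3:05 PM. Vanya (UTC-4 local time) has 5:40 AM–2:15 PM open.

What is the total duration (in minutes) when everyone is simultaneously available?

Arjun in UTC: 08:55-12:55, 13:50-19:05 (add 2h to convert from UTC-2).
Ana in UTC: 09:15-19:40 (subtract 3h to convert from UTC+3).
Ravi in UTC: 10:40-17:05, 19:25-20:00 (subtract 3h to convert from UTC+3).
Hiro in UTC: 11:20-17:05 (add 2h to convert from UTC-2).
Vanya in UTC: 09:40-18:15 (add 4h to convert from UTC-4).
Arjun ∩ Ana: 09:15-12:55, 13:50-19:05.
Arjun ∩ Ana ∩ Ravi: 10:40-12:55, 13:50-17:05.
Arjun ∩ Ana ∩ Ravi ∩ Hiro: 11:20-12:55, 13:50-17:05.
Arjun ∩ Ana ∩ Ravi ∩ Hiro ∩ Vanya: 11:20-12:55, 13:50-17:05.
Summing the common windows: 95 + 195 = 290 minutes.

290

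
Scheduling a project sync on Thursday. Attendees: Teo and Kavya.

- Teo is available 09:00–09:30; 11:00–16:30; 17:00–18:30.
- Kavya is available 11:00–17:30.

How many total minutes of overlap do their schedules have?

Teo ∩ Kavya: 11:00-16:30, 17:00-17:30.
So the common availability across everyone is 11:00-16:30, 17:00-17:30.
Summing the common windows: 330 + 30 = 360 minutes.

360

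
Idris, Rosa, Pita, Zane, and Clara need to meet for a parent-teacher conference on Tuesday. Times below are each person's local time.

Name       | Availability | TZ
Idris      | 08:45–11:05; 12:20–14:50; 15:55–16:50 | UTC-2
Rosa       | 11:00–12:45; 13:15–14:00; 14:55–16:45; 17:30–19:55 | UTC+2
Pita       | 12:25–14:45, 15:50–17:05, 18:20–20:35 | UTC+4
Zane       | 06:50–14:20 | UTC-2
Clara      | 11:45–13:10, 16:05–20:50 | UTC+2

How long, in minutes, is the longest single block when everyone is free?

Idris in UTC: 10:45-13:05, 14:20-16:50, 17:55-18:50 (add 2h to convert from UTC-2).
Rosa in UTC: 09:00-10:45, 11:15-12:00, 12:55-14:45, 15:30-17:55 (subtract 2h to convert from UTC+2).
Pita in UTC: 08:25-10:45, 11:50-13:05, 14:20-16:35 (subtract 4h to convert from UTC+4).
Zane in UTC: 08:50-16:20 (add 2h to convert from UTC-2).
Clara in UTC: 09:45-11:10, 14:05-18:50 (subtract 2h to convert from UTC+2).
Idris ∩ Rosa: 11:15-12:00, 12:55-13:05, 14:20-14:45, 15:30-16:50.
Idris ∩ Rosa ∩ Pita: 11:50-12:00, 12:55-13:05, 14:20-14:45, 15:30-16:35.
Idris ∩ Rosa ∩ Pita ∩ Zane: 11:50-12:00, 12:55-13:05, 14:20-14:45, 15:30-16:20.
Idris ∩ Rosa ∩ Pita ∩ Zane ∩ Clara: 14:20-14:45, 15:30-16:20.
The longest is 15:30-16:20 at 50 minutes.

50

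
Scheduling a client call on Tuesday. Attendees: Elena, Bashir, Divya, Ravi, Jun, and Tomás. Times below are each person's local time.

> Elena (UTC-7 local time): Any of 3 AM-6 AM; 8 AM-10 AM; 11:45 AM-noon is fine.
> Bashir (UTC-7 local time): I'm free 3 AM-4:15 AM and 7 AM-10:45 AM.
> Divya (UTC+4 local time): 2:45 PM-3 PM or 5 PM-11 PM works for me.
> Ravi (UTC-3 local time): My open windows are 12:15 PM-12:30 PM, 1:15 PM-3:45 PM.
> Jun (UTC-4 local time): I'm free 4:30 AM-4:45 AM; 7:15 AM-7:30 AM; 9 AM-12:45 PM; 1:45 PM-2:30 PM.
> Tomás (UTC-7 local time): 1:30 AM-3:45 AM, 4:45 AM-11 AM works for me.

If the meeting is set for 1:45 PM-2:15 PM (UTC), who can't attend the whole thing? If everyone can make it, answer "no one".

Bashir, Elena, Ravi

Elena in UTC: 10:00-13:00, 15:00-17:00, 18:45-19:00 (add 7h to convert from UTC-7).
Bashir in UTC: 10:00-11:15, 14:00-17:45 (add 7h to convert from UTC-7).
Divya in UTC: 10:45-11:00, 13:00-19:00 (subtract 4h to convert from UTC+4).
Ravi in UTC: 15:15-15:30, 16:15-18:45 (add 3h to convert from UTC-3).
Jun in UTC: 08:30-08:45, 11:15-11:30, 13:00-16:45, 17:45-18:30 (add 4h to convert from UTC-4).
Tomás in UTC: 08:30-10:45, 11:45-18:00 (add 7h to convert from UTC-7).
Elena: not fully free for 13:45-14:15. Bashir: not fully free for 13:45-14:15. Divya: free for 13:45-14:15. Ravi: not fully free for 13:45-14:15. Jun: free for 13:45-14:15. Tomás: free for 13:45-14:15.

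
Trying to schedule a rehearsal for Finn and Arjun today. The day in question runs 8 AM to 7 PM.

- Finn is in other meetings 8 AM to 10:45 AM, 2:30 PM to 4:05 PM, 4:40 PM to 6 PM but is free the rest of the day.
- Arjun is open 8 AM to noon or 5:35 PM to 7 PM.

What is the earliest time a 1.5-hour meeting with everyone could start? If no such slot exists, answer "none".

none

Finn free: 10:45-14:30, 16:05-16:40, 18:00-19:00 (invert busy blocks within the working day).
Arjun free: 08:00-12:00, 17:35-19:00.
Finn ∩ Arjun: 10:45-12:00, 18:00-19:00.
Those are the intersection windows.
No common window is at least 90 minutes long.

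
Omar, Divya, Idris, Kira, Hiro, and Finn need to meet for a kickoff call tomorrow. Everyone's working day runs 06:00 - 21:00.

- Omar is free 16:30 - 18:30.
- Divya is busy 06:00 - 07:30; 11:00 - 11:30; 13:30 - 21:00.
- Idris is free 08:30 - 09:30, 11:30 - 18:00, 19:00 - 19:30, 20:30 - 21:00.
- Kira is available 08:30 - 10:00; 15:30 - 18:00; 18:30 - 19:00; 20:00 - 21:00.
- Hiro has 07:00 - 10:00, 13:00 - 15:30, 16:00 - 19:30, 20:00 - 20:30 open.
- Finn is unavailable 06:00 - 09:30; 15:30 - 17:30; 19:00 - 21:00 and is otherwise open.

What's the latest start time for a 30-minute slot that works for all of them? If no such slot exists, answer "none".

none

Omar free: 16:30-18:30.
Divya free: 07:30-11:00, 11:30-13:30 (invert busy blocks within the working day).
Idris free: 08:30-09:30, 11:30-18:00, 19:00-19:30, 20:30-21:00.
Kira free: 08:30-10:00, 15:30-18:00, 18:30-19:00, 20:00-21:00.
Hiro free: 07:00-10:00, 13:00-15:30, 16:00-19:30, 20:00-20:30.
Finn free: 09:30-15:30, 17:30-19:00 (invert busy blocks within the working day).
Omar ∩ Divya: ∅.
Omar ∩ Divya ∩ Idris: ∅.
Omar ∩ Divya ∩ Idris ∩ Kira: ∅.
Omar ∩ Divya ∩ Idris ∩ Kira ∩ Hiro: ∅.
Omar ∩ Divya ∩ Idris ∩ Kira ∩ Hiro ∩ Finn: ∅.
There is no time when everyone is free.
No common window is at least 30 minutes long.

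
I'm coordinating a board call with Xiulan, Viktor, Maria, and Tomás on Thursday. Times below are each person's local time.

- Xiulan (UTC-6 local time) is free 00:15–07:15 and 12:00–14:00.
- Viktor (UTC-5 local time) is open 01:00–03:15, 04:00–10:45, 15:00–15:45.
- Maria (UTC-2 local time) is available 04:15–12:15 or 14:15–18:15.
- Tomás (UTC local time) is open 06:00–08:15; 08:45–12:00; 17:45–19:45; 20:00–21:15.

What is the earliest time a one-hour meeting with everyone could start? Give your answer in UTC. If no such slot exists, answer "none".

06:15

Xiulan in UTC: 06:15-13:15, 18:00-20:00 (add 6h to convert from UTC-6).
Viktor in UTC: 06:00-08:15, 09:00-15:45, 20:00-20:45 (add 5h to convert from UTC-5).
Maria in UTC: 06:15-14:15, 16:15-20:15 (add 2h to convert from UTC-2).
Tomás in UTC: 06:00-08:15, 08:45-12:00, 17:45-19:45, 20:00-21:15.
Xiulan ∩ Viktor: 06:15-08:15, 09:00-13:15.
Xiulan ∩ Viktor ∩ Maria: 06:15-08:15, 09:00-13:15.
Xiulan ∩ Viktor ∩ Maria ∩ Tomás: 06:15-08:15, 09:00-12:00.
The first common window of at least 60 minutes is 06:15-08:15, so the earliest start is 06:15.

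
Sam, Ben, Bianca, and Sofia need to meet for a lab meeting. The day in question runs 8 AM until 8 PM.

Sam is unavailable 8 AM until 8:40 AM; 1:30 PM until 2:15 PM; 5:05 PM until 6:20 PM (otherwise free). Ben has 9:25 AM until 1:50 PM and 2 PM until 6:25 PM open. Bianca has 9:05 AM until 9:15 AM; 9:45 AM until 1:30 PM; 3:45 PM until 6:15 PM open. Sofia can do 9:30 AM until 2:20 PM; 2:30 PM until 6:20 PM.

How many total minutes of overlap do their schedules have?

Sam free: 08:40-13:30, 14:15-17:05, 18:20-20:00 (invert busy blocks within the working day).
Ben free: 09:25-13:50, 14:00-18:25.
Bianca free: 09:05-09:15, 09:45-13:30, 15:45-18:15.
Sofia free: 09:30-14:20, 14:30-18:20.
Sam ∩ Ben: 09:25-13:30, 14:15-17:05, 18:20-18:25.
Sam ∩ Ben ∩ Bianca: 09:45-13:30, 15:45-17:05.
Sam ∩ Ben ∩ Bianca ∩ Sofia: 09:45-13:30, 15:45-17:05.
Summing the common windows: 225 + 80 = 305 minutes.

305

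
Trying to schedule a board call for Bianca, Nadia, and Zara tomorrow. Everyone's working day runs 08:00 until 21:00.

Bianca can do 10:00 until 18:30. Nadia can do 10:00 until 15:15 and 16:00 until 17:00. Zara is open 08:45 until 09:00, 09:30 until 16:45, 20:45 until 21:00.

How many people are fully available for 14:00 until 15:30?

Bianca and Zara can make the full 14:00-15:30 slot — that's 2.

2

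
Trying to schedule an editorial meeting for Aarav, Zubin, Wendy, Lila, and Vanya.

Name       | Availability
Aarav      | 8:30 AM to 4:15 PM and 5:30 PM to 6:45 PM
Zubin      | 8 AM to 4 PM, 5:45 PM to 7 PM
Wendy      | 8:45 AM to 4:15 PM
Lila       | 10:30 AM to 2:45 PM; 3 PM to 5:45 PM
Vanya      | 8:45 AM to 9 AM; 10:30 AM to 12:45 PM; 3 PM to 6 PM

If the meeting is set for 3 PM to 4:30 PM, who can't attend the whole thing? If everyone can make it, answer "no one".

Aarav: not fully free for 15:00-16:30. Zubin: not fully free for 15:00-16:30. Wendy: not fully free for 15:00-16:30. Lila: free for 15:00-16:30. Vanya: free for 15:00-16:30.

Aarav, Wendy, Zubin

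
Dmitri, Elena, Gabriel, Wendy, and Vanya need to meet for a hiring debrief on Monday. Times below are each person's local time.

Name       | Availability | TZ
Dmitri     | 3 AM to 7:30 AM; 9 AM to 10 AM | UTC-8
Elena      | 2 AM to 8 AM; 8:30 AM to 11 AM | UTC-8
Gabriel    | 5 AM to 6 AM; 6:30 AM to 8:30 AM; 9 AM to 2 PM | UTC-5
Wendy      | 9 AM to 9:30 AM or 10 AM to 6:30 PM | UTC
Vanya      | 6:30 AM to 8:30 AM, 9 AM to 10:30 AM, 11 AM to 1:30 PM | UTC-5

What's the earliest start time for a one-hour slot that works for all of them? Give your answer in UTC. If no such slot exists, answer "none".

11:30

Dmitri in UTC: 11:00-15:30, 17:00-18:00 (add 8h to convert from UTC-8).
Elena in UTC: 10:00-16:00, 16:30-19:00 (add 8h to convert from UTC-8).
Gabriel in UTC: 10:00-11:00, 11:30-13:30, 14:00-19:00 (add 5h to convert from UTC-5).
Wendy in UTC: 09:00-09:30, 10:00-18:30.
Vanya in UTC: 11:30-13:30, 14:00-15:30, 16:00-18:30 (add 5h to convert from UTC-5).
Dmitri ∩ Elena: 11:00-15:30, 17:00-18:00.
Dmitri ∩ Elena ∩ Gabriel: 11:30-13:30, 14:00-15:30, 17:00-18:00.
Dmitri ∩ Elena ∩ Gabriel ∩ Wendy: 11:30-13:30, 14:00-15:30, 17:00-18:00.
Dmitri ∩ Elena ∩ Gabriel ∩ Wendy ∩ Vanya: 11:30-13:30, 14:00-15:30, 17:00-18:00.
So the common availability across everyone is 11:30-13:30, 14:00-15:30, 17:00-18:00.
The first common window of at least 60 minutes is 11:30-13:30, so the earliest start is 11:30.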